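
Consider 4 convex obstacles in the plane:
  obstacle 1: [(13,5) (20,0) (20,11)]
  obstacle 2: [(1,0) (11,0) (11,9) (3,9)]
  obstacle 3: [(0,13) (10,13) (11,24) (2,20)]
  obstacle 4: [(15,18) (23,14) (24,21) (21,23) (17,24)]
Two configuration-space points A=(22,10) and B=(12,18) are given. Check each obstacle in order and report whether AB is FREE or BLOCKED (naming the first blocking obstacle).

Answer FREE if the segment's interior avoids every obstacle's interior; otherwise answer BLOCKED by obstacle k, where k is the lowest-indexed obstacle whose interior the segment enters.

FREE

Obstacle 1 [(13,5) (20,0) (20,11)]:
  edge (13,5)–(20,0): clear
  edge (20,0)–(20,11): clear
  edge (20,11)–(13,5): clear
  midpoint (17,14) outside
  → clear
Obstacle 2 [(1,0) (11,0) (11,9) (3,9)]:
  edge (1,0)–(11,0): clear
  edge (11,0)–(11,9): clear
  edge (11,9)–(3,9): clear
  edge (3,9)–(1,0): clear
  midpoint (17,14) outside
  → clear
Obstacle 3 [(0,13) (10,13) (11,24) (2,20)]:
  edge (0,13)–(10,13): clear
  edge (10,13)–(11,24): clear
  edge (11,24)–(2,20): clear
  edge (2,20)–(0,13): clear
  midpoint (17,14) outside
  → clear
Obstacle 4 [(15,18) (23,14) (24,21) (21,23) (17,24)]:
  edge (15,18)–(23,14): clear
  edge (23,14)–(24,21): clear
  edge (24,21)–(21,23): clear
  edge (21,23)–(17,24): clear
  edge (17,24)–(15,18): clear
  midpoint (17,14) outside
  → clear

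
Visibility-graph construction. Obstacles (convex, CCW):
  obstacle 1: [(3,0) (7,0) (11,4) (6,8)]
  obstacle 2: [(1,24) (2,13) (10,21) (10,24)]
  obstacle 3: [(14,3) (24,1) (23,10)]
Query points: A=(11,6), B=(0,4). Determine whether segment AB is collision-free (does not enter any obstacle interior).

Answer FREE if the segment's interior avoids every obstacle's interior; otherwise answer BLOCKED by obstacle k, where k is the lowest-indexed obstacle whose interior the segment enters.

Obstacle 1 [(3,0) (7,0) (11,4) (6,8)]:
  edge (3,0)–(7,0): clear
  edge (7,0)–(11,4): clear
  edge (11,4)–(6,8): crosses AB
  edge (6,8)–(3,0): crosses AB
  → BLOCKED
Obstacle 2 [(1,24) (2,13) (10,21) (10,24)]:
  edge (1,24)–(2,13): clear
  edge (2,13)–(10,21): clear
  edge (10,21)–(10,24): clear
  edge (10,24)–(1,24): clear
  midpoint (11/2,5) outside
  → clear
Obstacle 3 [(14,3) (24,1) (23,10)]:
  edge (14,3)–(24,1): clear
  edge (24,1)–(23,10): clear
  edge (23,10)–(14,3): clear
  midpoint (11/2,5) outside
  → clear

BLOCKED by obstacle 1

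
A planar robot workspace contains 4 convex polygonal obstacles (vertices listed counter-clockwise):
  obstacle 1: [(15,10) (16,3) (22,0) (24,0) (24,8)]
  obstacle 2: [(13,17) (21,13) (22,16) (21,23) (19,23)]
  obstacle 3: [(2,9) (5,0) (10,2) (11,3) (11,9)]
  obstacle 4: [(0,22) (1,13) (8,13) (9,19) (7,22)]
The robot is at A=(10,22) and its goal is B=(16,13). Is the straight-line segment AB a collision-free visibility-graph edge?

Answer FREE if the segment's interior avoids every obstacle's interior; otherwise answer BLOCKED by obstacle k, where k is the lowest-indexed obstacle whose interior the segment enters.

Obstacle 1 [(15,10) (16,3) (22,0) (24,0) (24,8)]:
  edge (15,10)–(16,3): clear
  edge (16,3)–(22,0): clear
  edge (22,0)–(24,0): clear
  edge (24,0)–(24,8): clear
  edge (24,8)–(15,10): clear
  midpoint (13,35/2) outside
  → clear
Obstacle 2 [(13,17) (21,13) (22,16) (21,23) (19,23)]:
  edge (13,17)–(21,13): crosses AB
  edge (21,13)–(22,16): clear
  edge (22,16)–(21,23): clear
  edge (21,23)–(19,23): clear
  edge (19,23)–(13,17): crosses AB
  → BLOCKED
Obstacle 3 [(2,9) (5,0) (10,2) (11,3) (11,9)]:
  edge (2,9)–(5,0): clear
  edge (5,0)–(10,2): clear
  edge (10,2)–(11,3): clear
  edge (11,3)–(11,9): clear
  edge (11,9)–(2,9): clear
  midpoint (13,35/2) outside
  → clear
Obstacle 4 [(0,22) (1,13) (8,13) (9,19) (7,22)]:
  edge (0,22)–(1,13): clear
  edge (1,13)–(8,13): clear
  edge (8,13)–(9,19): clear
  edge (9,19)–(7,22): clear
  edge (7,22)–(0,22): clear
  midpoint (13,35/2) outside
  → clear

BLOCKED by obstacle 2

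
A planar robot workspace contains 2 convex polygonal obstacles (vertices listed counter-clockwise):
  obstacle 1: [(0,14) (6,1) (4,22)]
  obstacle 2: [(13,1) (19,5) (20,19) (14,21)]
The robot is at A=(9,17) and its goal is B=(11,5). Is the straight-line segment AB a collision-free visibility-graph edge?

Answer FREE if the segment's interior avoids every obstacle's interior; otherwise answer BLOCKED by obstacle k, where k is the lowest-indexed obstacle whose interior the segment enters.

FREE

Obstacle 1 [(0,14) (6,1) (4,22)]:
  edge (0,14)–(6,1): clear
  edge (6,1)–(4,22): clear
  edge (4,22)–(0,14): clear
  midpoint (10,11) outside
  → clear
Obstacle 2 [(13,1) (19,5) (20,19) (14,21)]:
  edge (13,1)–(19,5): clear
  edge (19,5)–(20,19): clear
  edge (20,19)–(14,21): clear
  edge (14,21)–(13,1): clear
  midpoint (10,11) outside
  → clear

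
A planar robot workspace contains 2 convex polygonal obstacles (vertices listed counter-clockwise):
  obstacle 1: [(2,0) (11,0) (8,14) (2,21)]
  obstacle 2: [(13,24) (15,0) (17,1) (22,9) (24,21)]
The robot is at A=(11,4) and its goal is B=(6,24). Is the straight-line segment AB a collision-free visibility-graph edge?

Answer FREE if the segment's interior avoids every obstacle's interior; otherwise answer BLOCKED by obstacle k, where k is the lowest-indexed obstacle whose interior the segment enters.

Obstacle 1 [(2,0) (11,0) (8,14) (2,21)]:
  edge (2,0)–(11,0): clear
  edge (11,0)–(8,14): clear
  edge (8,14)–(2,21): clear
  edge (2,21)–(2,0): clear
  midpoint (17/2,14) outside
  → clear
Obstacle 2 [(13,24) (15,0) (17,1) (22,9) (24,21)]:
  edge (13,24)–(15,0): clear
  edge (15,0)–(17,1): clear
  edge (17,1)–(22,9): clear
  edge (22,9)–(24,21): clear
  edge (24,21)–(13,24): clear
  midpoint (17/2,14) outside
  → clear

FREE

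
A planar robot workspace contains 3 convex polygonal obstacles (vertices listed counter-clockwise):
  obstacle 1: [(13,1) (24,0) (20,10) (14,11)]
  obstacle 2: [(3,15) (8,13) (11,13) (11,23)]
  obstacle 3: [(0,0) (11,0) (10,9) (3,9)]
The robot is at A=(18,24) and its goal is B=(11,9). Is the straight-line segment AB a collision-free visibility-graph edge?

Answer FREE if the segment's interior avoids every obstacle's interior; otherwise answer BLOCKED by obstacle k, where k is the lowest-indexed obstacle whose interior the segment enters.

Obstacle 1 [(13,1) (24,0) (20,10) (14,11)]:
  edge (13,1)–(24,0): clear
  edge (24,0)–(20,10): clear
  edge (20,10)–(14,11): clear
  edge (14,11)–(13,1): clear
  midpoint (29/2,33/2) outside
  → clear
Obstacle 2 [(3,15) (8,13) (11,13) (11,23)]:
  edge (3,15)–(8,13): clear
  edge (8,13)–(11,13): clear
  edge (11,13)–(11,23): clear
  edge (11,23)–(3,15): clear
  midpoint (29/2,33/2) outside
  → clear
Obstacle 3 [(0,0) (11,0) (10,9) (3,9)]:
  edge (0,0)–(11,0): clear
  edge (11,0)–(10,9): clear
  edge (10,9)–(3,9): clear
  edge (3,9)–(0,0): clear
  midpoint (29/2,33/2) outside
  → clear

FREE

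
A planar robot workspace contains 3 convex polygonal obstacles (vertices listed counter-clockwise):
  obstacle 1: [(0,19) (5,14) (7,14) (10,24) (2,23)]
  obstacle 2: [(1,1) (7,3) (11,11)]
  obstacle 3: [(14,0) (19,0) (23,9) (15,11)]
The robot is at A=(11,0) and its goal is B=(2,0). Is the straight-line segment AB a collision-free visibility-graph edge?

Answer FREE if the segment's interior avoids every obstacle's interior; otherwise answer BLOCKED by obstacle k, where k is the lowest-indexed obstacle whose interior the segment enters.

Obstacle 1 [(0,19) (5,14) (7,14) (10,24) (2,23)]:
  edge (0,19)–(5,14): clear
  edge (5,14)–(7,14): clear
  edge (7,14)–(10,24): clear
  edge (10,24)–(2,23): clear
  edge (2,23)–(0,19): clear
  midpoint (13/2,0) outside
  → clear
Obstacle 2 [(1,1) (7,3) (11,11)]:
  edge (1,1)–(7,3): clear
  edge (7,3)–(11,11): clear
  edge (11,11)–(1,1): clear
  midpoint (13/2,0) outside
  → clear
Obstacle 3 [(14,0) (19,0) (23,9) (15,11)]:
  edge (14,0)–(19,0): clear
  edge (19,0)–(23,9): clear
  edge (23,9)–(15,11): clear
  edge (15,11)–(14,0): clear
  midpoint (13/2,0) outside
  → clear

FREE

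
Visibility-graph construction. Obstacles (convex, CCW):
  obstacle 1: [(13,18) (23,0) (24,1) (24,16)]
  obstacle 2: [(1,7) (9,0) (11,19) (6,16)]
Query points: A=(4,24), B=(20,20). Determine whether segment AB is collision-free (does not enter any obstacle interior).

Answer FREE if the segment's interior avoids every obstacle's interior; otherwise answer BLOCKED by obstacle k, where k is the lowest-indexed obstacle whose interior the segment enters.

FREE

Obstacle 1 [(13,18) (23,0) (24,1) (24,16)]:
  edge (13,18)–(23,0): clear
  edge (23,0)–(24,1): clear
  edge (24,1)–(24,16): clear
  edge (24,16)–(13,18): clear
  midpoint (12,22) outside
  → clear
Obstacle 2 [(1,7) (9,0) (11,19) (6,16)]:
  edge (1,7)–(9,0): clear
  edge (9,0)–(11,19): clear
  edge (11,19)–(6,16): clear
  edge (6,16)–(1,7): clear
  midpoint (12,22) outside
  → clear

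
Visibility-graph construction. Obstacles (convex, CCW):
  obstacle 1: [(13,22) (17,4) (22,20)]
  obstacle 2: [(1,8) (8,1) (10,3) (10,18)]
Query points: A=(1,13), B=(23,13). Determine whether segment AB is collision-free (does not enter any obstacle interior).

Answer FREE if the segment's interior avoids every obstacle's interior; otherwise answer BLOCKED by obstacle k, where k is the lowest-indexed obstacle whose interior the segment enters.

Obstacle 1 [(13,22) (17,4) (22,20)]:
  edge (13,22)–(17,4): crosses AB
  edge (17,4)–(22,20): crosses AB
  edge (22,20)–(13,22): clear
  → BLOCKED
Obstacle 2 [(1,8) (8,1) (10,3) (10,18)]:
  edge (1,8)–(8,1): clear
  edge (8,1)–(10,3): clear
  edge (10,3)–(10,18): crosses AB
  edge (10,18)–(1,8): crosses AB
  → BLOCKED

BLOCKED by obstacle 1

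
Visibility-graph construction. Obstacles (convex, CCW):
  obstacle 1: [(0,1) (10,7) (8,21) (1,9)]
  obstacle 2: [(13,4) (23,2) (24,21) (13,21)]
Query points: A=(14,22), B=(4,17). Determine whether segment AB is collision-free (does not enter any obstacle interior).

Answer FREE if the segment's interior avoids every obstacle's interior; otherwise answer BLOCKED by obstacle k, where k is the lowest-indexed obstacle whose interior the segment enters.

BLOCKED by obstacle 1

Obstacle 1 [(0,1) (10,7) (8,21) (1,9)]:
  edge (0,1)–(10,7): clear
  edge (10,7)–(8,21): crosses AB
  edge (8,21)–(1,9): crosses AB
  edge (1,9)–(0,1): clear
  → BLOCKED
Obstacle 2 [(13,4) (23,2) (24,21) (13,21)]:
  edge (13,4)–(23,2): clear
  edge (23,2)–(24,21): clear
  edge (24,21)–(13,21): clear
  edge (13,21)–(13,4): clear
  midpoint (9,39/2) outside
  → clear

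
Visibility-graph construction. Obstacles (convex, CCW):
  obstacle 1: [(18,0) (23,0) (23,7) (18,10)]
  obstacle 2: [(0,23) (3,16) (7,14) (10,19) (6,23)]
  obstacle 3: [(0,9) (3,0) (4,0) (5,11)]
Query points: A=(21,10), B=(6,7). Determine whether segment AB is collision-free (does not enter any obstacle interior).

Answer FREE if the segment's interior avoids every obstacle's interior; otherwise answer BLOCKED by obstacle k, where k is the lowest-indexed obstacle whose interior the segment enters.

Obstacle 1 [(18,0) (23,0) (23,7) (18,10)]:
  edge (18,0)–(23,0): clear
  edge (23,0)–(23,7): clear
  edge (23,7)–(18,10): crosses AB
  edge (18,10)–(18,0): crosses AB
  → BLOCKED
Obstacle 2 [(0,23) (3,16) (7,14) (10,19) (6,23)]:
  edge (0,23)–(3,16): clear
  edge (3,16)–(7,14): clear
  edge (7,14)–(10,19): clear
  edge (10,19)–(6,23): clear
  edge (6,23)–(0,23): clear
  midpoint (27/2,17/2) outside
  → clear
Obstacle 3 [(0,9) (3,0) (4,0) (5,11)]:
  edge (0,9)–(3,0): clear
  edge (3,0)–(4,0): clear
  edge (4,0)–(5,11): clear
  edge (5,11)–(0,9): clear
  midpoint (27/2,17/2) outside
  → clear

BLOCKED by obstacle 1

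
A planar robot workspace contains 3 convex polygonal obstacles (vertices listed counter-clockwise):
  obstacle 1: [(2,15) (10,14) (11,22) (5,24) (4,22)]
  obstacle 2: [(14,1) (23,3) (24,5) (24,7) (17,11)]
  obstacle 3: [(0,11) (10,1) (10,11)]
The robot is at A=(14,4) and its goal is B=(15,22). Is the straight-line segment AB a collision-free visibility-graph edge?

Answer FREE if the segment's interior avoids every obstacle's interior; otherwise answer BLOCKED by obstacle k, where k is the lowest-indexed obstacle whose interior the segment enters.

Obstacle 1 [(2,15) (10,14) (11,22) (5,24) (4,22)]:
  edge (2,15)–(10,14): clear
  edge (10,14)–(11,22): clear
  edge (11,22)–(5,24): clear
  edge (5,24)–(4,22): clear
  edge (4,22)–(2,15): clear
  midpoint (29/2,13) outside
  → clear
Obstacle 2 [(14,1) (23,3) (24,5) (24,7) (17,11)]:
  edge (14,1)–(23,3): clear
  edge (23,3)–(24,5): clear
  edge (24,5)–(24,7): clear
  edge (24,7)–(17,11): clear
  edge (17,11)–(14,1): clear
  midpoint (29/2,13) outside
  → clear
Obstacle 3 [(0,11) (10,1) (10,11)]:
  edge (0,11)–(10,1): clear
  edge (10,1)–(10,11): clear
  edge (10,11)–(0,11): clear
  midpoint (29/2,13) outside
  → clear

FREE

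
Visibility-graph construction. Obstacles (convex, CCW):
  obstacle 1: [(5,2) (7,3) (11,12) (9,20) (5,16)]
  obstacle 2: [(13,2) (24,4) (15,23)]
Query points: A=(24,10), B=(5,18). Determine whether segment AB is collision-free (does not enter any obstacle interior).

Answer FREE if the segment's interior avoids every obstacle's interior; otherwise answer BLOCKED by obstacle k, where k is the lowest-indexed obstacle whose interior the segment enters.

Obstacle 1 [(5,2) (7,3) (11,12) (9,20) (5,16)]:
  edge (5,2)–(7,3): clear
  edge (7,3)–(11,12): clear
  edge (11,12)–(9,20): crosses AB
  edge (9,20)–(5,16): crosses AB
  edge (5,16)–(5,2): clear
  → BLOCKED
Obstacle 2 [(13,2) (24,4) (15,23)]:
  edge (13,2)–(24,4): clear
  edge (24,4)–(15,23): crosses AB
  edge (15,23)–(13,2): crosses AB
  → BLOCKED

BLOCKED by obstacle 1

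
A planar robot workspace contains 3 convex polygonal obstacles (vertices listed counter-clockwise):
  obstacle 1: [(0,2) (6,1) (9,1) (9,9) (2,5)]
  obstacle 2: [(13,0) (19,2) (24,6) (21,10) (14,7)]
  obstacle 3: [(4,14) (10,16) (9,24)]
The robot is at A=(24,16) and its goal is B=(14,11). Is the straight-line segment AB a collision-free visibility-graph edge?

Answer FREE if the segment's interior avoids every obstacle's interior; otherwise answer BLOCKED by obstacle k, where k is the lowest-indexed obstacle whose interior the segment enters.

Obstacle 1 [(0,2) (6,1) (9,1) (9,9) (2,5)]:
  edge (0,2)–(6,1): clear
  edge (6,1)–(9,1): clear
  edge (9,1)–(9,9): clear
  edge (9,9)–(2,5): clear
  edge (2,5)–(0,2): clear
  midpoint (19,27/2) outside
  → clear
Obstacle 2 [(13,0) (19,2) (24,6) (21,10) (14,7)]:
  edge (13,0)–(19,2): clear
  edge (19,2)–(24,6): clear
  edge (24,6)–(21,10): clear
  edge (21,10)–(14,7): clear
  edge (14,7)–(13,0): clear
  midpoint (19,27/2) outside
  → clear
Obstacle 3 [(4,14) (10,16) (9,24)]:
  edge (4,14)–(10,16): clear
  edge (10,16)–(9,24): clear
  edge (9,24)–(4,14): clear
  midpoint (19,27/2) outside
  → clear

FREE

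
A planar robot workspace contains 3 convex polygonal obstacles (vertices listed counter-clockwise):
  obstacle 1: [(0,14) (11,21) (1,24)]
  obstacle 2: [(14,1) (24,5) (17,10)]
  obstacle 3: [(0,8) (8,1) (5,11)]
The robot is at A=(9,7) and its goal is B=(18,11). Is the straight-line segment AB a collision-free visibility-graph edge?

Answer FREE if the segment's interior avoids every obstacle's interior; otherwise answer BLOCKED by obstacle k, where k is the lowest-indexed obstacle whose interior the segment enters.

Obstacle 1 [(0,14) (11,21) (1,24)]:
  edge (0,14)–(11,21): clear
  edge (11,21)–(1,24): clear
  edge (1,24)–(0,14): clear
  midpoint (27/2,9) outside
  → clear
Obstacle 2 [(14,1) (24,5) (17,10)]:
  edge (14,1)–(24,5): clear
  edge (24,5)–(17,10): clear
  edge (17,10)–(14,1): clear
  midpoint (27/2,9) outside
  → clear
Obstacle 3 [(0,8) (8,1) (5,11)]:
  edge (0,8)–(8,1): clear
  edge (8,1)–(5,11): clear
  edge (5,11)–(0,8): clear
  midpoint (27/2,9) outside
  → clear

FREE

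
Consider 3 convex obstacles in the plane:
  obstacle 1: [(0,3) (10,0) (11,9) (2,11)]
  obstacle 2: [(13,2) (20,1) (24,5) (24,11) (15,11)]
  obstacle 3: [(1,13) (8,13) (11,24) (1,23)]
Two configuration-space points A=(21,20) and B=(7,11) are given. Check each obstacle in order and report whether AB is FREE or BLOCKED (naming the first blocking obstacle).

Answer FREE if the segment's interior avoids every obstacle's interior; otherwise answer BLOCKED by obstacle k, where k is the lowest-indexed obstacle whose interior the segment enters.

Obstacle 1 [(0,3) (10,0) (11,9) (2,11)]:
  edge (0,3)–(10,0): clear
  edge (10,0)–(11,9): clear
  edge (11,9)–(2,11): clear
  edge (2,11)–(0,3): clear
  midpoint (14,31/2) outside
  → clear
Obstacle 2 [(13,2) (20,1) (24,5) (24,11) (15,11)]:
  edge (13,2)–(20,1): clear
  edge (20,1)–(24,5): clear
  edge (24,5)–(24,11): clear
  edge (24,11)–(15,11): clear
  edge (15,11)–(13,2): clear
  midpoint (14,31/2) outside
  → clear
Obstacle 3 [(1,13) (8,13) (11,24) (1,23)]:
  edge (1,13)–(8,13): clear
  edge (8,13)–(11,24): clear
  edge (11,24)–(1,23): clear
  edge (1,23)–(1,13): clear
  midpoint (14,31/2) outside
  → clear

FREE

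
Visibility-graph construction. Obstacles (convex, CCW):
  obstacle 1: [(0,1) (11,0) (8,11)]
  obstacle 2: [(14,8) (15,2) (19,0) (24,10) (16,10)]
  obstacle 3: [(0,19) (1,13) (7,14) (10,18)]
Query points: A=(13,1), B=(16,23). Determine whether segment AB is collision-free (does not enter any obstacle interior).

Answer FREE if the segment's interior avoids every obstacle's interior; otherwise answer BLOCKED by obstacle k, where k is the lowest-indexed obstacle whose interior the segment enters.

FREE

Obstacle 1 [(0,1) (11,0) (8,11)]:
  edge (0,1)–(11,0): clear
  edge (11,0)–(8,11): clear
  edge (8,11)–(0,1): clear
  midpoint (29/2,12) outside
  → clear
Obstacle 2 [(14,8) (15,2) (19,0) (24,10) (16,10)]:
  edge (14,8)–(15,2): clear
  edge (15,2)–(19,0): clear
  edge (19,0)–(24,10): clear
  edge (24,10)–(16,10): clear
  edge (16,10)–(14,8): clear
  midpoint (29/2,12) outside
  → clear
Obstacle 3 [(0,19) (1,13) (7,14) (10,18)]:
  edge (0,19)–(1,13): clear
  edge (1,13)–(7,14): clear
  edge (7,14)–(10,18): clear
  edge (10,18)–(0,19): clear
  midpoint (29/2,12) outside
  → clear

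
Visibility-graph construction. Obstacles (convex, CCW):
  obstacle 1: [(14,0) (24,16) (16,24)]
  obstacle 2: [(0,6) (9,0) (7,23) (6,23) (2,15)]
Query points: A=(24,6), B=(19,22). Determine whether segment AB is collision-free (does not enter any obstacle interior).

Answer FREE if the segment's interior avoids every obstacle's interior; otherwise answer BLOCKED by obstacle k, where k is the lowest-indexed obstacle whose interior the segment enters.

BLOCKED by obstacle 1

Obstacle 1 [(14,0) (24,16) (16,24)]:
  edge (14,0)–(24,16): crosses AB
  edge (24,16)–(16,24): crosses AB
  edge (16,24)–(14,0): clear
  → BLOCKED
Obstacle 2 [(0,6) (9,0) (7,23) (6,23) (2,15)]:
  edge (0,6)–(9,0): clear
  edge (9,0)–(7,23): clear
  edge (7,23)–(6,23): clear
  edge (6,23)–(2,15): clear
  edge (2,15)–(0,6): clear
  midpoint (43/2,14) outside
  → clear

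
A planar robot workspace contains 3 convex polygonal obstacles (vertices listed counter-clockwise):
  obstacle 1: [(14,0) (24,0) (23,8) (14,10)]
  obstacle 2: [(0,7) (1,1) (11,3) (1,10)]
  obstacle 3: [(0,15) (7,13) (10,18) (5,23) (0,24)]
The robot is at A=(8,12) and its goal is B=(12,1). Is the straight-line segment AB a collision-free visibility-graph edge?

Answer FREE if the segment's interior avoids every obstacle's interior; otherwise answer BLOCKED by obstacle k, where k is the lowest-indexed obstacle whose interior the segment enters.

FREE

Obstacle 1 [(14,0) (24,0) (23,8) (14,10)]:
  edge (14,0)–(24,0): clear
  edge (24,0)–(23,8): clear
  edge (23,8)–(14,10): clear
  edge (14,10)–(14,0): clear
  midpoint (10,13/2) outside
  → clear
Obstacle 2 [(0,7) (1,1) (11,3) (1,10)]:
  edge (0,7)–(1,1): clear
  edge (1,1)–(11,3): clear
  edge (11,3)–(1,10): clear
  edge (1,10)–(0,7): clear
  midpoint (10,13/2) outside
  → clear
Obstacle 3 [(0,15) (7,13) (10,18) (5,23) (0,24)]:
  edge (0,15)–(7,13): clear
  edge (7,13)–(10,18): clear
  edge (10,18)–(5,23): clear
  edge (5,23)–(0,24): clear
  edge (0,24)–(0,15): clear
  midpoint (10,13/2) outside
  → clear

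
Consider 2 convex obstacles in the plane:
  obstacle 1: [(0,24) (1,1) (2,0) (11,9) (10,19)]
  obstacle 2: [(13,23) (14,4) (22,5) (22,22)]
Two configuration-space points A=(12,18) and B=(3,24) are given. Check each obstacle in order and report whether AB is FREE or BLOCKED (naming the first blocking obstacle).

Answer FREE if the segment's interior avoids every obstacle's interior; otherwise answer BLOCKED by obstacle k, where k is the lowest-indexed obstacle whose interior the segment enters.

Obstacle 1 [(0,24) (1,1) (2,0) (11,9) (10,19)]:
  edge (0,24)–(1,1): clear
  edge (1,1)–(2,0): clear
  edge (2,0)–(11,9): clear
  edge (11,9)–(10,19): clear
  edge (10,19)–(0,24): clear
  midpoint (15/2,21) outside
  → clear
Obstacle 2 [(13,23) (14,4) (22,5) (22,22)]:
  edge (13,23)–(14,4): clear
  edge (14,4)–(22,5): clear
  edge (22,5)–(22,22): clear
  edge (22,22)–(13,23): clear
  midpoint (15/2,21) outside
  → clear

FREE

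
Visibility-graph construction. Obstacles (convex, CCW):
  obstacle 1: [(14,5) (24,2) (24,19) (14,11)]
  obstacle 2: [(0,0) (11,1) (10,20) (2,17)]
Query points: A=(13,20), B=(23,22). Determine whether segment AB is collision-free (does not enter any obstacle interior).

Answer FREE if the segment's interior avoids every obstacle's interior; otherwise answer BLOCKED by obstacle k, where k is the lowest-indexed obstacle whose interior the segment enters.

Obstacle 1 [(14,5) (24,2) (24,19) (14,11)]:
  edge (14,5)–(24,2): clear
  edge (24,2)–(24,19): clear
  edge (24,19)–(14,11): clear
  edge (14,11)–(14,5): clear
  midpoint (18,21) outside
  → clear
Obstacle 2 [(0,0) (11,1) (10,20) (2,17)]:
  edge (0,0)–(11,1): clear
  edge (11,1)–(10,20): clear
  edge (10,20)–(2,17): clear
  edge (2,17)–(0,0): clear
  midpoint (18,21) outside
  → clear

FREE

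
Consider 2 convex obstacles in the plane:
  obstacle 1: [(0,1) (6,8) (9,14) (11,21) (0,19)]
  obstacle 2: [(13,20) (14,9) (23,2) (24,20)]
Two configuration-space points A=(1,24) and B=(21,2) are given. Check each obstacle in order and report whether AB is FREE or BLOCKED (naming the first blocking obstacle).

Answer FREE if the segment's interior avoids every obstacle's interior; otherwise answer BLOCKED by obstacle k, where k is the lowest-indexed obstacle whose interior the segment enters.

Obstacle 1 [(0,1) (6,8) (9,14) (11,21) (0,19)]:
  edge (0,1)–(6,8): clear
  edge (6,8)–(9,14): clear
  edge (9,14)–(11,21): crosses AB
  edge (11,21)–(0,19): crosses AB
  edge (0,19)–(0,1): clear
  → BLOCKED
Obstacle 2 [(13,20) (14,9) (23,2) (24,20)]:
  edge (13,20)–(14,9): crosses AB
  edge (14,9)–(23,2): crosses AB
  edge (23,2)–(24,20): clear
  edge (24,20)–(13,20): clear
  → BLOCKED

BLOCKED by obstacle 1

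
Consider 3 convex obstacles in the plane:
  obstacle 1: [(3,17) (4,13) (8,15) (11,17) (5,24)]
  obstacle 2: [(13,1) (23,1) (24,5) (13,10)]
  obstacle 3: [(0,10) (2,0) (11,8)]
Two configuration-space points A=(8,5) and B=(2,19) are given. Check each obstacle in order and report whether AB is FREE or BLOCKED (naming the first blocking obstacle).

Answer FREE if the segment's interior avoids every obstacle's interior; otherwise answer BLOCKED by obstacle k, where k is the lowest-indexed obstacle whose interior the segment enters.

BLOCKED by obstacle 1

Obstacle 1 [(3,17) (4,13) (8,15) (11,17) (5,24)]:
  edge (3,17)–(4,13): crosses AB
  edge (4,13)–(8,15): crosses AB
  edge (8,15)–(11,17): clear
  edge (11,17)–(5,24): clear
  edge (5,24)–(3,17): clear
  → BLOCKED
Obstacle 2 [(13,1) (23,1) (24,5) (13,10)]:
  edge (13,1)–(23,1): clear
  edge (23,1)–(24,5): clear
  edge (24,5)–(13,10): clear
  edge (13,10)–(13,1): clear
  midpoint (5,12) outside
  → clear
Obstacle 3 [(0,10) (2,0) (11,8)]:
  edge (0,10)–(2,0): clear
  edge (2,0)–(11,8): crosses AB
  edge (11,8)–(0,10): crosses AB
  → BLOCKED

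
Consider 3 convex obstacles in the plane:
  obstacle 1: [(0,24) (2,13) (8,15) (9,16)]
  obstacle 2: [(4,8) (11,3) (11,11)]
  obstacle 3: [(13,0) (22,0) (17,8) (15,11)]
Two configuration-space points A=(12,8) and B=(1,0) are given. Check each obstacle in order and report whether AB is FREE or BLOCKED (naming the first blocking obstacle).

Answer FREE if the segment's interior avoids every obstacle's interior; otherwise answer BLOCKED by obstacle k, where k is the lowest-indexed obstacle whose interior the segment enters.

Obstacle 1 [(0,24) (2,13) (8,15) (9,16)]:
  edge (0,24)–(2,13): clear
  edge (2,13)–(8,15): clear
  edge (8,15)–(9,16): clear
  edge (9,16)–(0,24): clear
  midpoint (13/2,4) outside
  → clear
Obstacle 2 [(4,8) (11,3) (11,11)]:
  edge (4,8)–(11,3): crosses AB
  edge (11,3)–(11,11): crosses AB
  edge (11,11)–(4,8): clear
  → BLOCKED
Obstacle 3 [(13,0) (22,0) (17,8) (15,11)]:
  edge (13,0)–(22,0): clear
  edge (22,0)–(17,8): clear
  edge (17,8)–(15,11): clear
  edge (15,11)–(13,0): clear
  midpoint (13/2,4) outside
  → clear

BLOCKED by obstacle 2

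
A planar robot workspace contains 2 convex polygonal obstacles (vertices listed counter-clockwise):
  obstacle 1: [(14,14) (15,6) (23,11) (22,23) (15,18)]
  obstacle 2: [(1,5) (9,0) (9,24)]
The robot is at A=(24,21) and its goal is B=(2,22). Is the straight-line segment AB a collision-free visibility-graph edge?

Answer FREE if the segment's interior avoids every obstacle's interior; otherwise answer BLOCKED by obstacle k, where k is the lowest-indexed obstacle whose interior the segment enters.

BLOCKED by obstacle 1

Obstacle 1 [(14,14) (15,6) (23,11) (22,23) (15,18)]:
  edge (14,14)–(15,6): clear
  edge (15,6)–(23,11): clear
  edge (23,11)–(22,23): crosses AB
  edge (22,23)–(15,18): crosses AB
  edge (15,18)–(14,14): clear
  → BLOCKED
Obstacle 2 [(1,5) (9,0) (9,24)]:
  edge (1,5)–(9,0): clear
  edge (9,0)–(9,24): crosses AB
  edge (9,24)–(1,5): crosses AB
  → BLOCKED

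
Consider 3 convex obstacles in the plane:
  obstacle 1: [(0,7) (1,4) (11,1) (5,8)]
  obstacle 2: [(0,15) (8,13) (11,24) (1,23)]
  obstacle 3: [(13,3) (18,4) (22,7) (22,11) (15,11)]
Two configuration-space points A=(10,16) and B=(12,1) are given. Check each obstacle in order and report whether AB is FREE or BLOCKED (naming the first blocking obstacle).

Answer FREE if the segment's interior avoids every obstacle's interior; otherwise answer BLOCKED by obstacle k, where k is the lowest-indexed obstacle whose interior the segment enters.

Obstacle 1 [(0,7) (1,4) (11,1) (5,8)]:
  edge (0,7)–(1,4): clear
  edge (1,4)–(11,1): clear
  edge (11,1)–(5,8): clear
  edge (5,8)–(0,7): clear
  midpoint (11,17/2) outside
  → clear
Obstacle 2 [(0,15) (8,13) (11,24) (1,23)]:
  edge (0,15)–(8,13): clear
  edge (8,13)–(11,24): clear
  edge (11,24)–(1,23): clear
  edge (1,23)–(0,15): clear
  midpoint (11,17/2) outside
  → clear
Obstacle 3 [(13,3) (18,4) (22,7) (22,11) (15,11)]:
  edge (13,3)–(18,4): clear
  edge (18,4)–(22,7): clear
  edge (22,7)–(22,11): clear
  edge (22,11)–(15,11): clear
  edge (15,11)–(13,3): clear
  midpoint (11,17/2) outside
  → clear

FREE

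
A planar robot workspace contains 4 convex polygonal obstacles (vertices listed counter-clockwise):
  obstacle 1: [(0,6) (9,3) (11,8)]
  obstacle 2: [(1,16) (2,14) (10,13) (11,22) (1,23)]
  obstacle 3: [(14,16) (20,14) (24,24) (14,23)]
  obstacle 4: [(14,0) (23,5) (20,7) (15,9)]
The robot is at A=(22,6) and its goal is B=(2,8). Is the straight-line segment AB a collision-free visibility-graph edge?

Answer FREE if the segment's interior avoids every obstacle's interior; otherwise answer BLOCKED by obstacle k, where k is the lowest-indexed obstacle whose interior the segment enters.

BLOCKED by obstacle 1

Obstacle 1 [(0,6) (9,3) (11,8)]:
  edge (0,6)–(9,3): clear
  edge (9,3)–(11,8): crosses AB
  edge (11,8)–(0,6): crosses AB
  → BLOCKED
Obstacle 2 [(1,16) (2,14) (10,13) (11,22) (1,23)]:
  edge (1,16)–(2,14): clear
  edge (2,14)–(10,13): clear
  edge (10,13)–(11,22): clear
  edge (11,22)–(1,23): clear
  edge (1,23)–(1,16): clear
  midpoint (12,7) outside
  → clear
Obstacle 3 [(14,16) (20,14) (24,24) (14,23)]:
  edge (14,16)–(20,14): clear
  edge (20,14)–(24,24): clear
  edge (24,24)–(14,23): clear
  edge (14,23)–(14,16): clear
  midpoint (12,7) outside
  → clear
Obstacle 4 [(14,0) (23,5) (20,7) (15,9)]:
  edge (14,0)–(23,5): clear
  edge (23,5)–(20,7): crosses AB
  edge (20,7)–(15,9): clear
  edge (15,9)–(14,0): crosses AB
  → BLOCKED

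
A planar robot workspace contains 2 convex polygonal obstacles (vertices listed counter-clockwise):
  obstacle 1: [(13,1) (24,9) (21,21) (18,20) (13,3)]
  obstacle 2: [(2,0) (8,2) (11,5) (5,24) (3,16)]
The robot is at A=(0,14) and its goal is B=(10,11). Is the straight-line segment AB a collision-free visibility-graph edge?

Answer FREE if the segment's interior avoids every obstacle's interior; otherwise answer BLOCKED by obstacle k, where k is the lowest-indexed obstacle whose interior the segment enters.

Obstacle 1 [(13,1) (24,9) (21,21) (18,20) (13,3)]:
  edge (13,1)–(24,9): clear
  edge (24,9)–(21,21): clear
  edge (21,21)–(18,20): clear
  edge (18,20)–(13,3): clear
  edge (13,3)–(13,1): clear
  midpoint (5,25/2) outside
  → clear
Obstacle 2 [(2,0) (8,2) (11,5) (5,24) (3,16)]:
  edge (2,0)–(8,2): clear
  edge (8,2)–(11,5): clear
  edge (11,5)–(5,24): crosses AB
  edge (5,24)–(3,16): clear
  edge (3,16)–(2,0): crosses AB
  → BLOCKED

BLOCKED by obstacle 2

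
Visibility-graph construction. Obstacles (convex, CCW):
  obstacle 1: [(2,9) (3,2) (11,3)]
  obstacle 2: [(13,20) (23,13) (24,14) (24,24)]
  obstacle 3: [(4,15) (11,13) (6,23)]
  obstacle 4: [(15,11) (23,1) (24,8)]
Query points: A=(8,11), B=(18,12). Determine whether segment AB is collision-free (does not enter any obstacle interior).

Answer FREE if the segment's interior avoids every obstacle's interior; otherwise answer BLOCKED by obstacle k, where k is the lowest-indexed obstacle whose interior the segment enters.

Obstacle 1 [(2,9) (3,2) (11,3)]:
  edge (2,9)–(3,2): clear
  edge (3,2)–(11,3): clear
  edge (11,3)–(2,9): clear
  midpoint (13,23/2) outside
  → clear
Obstacle 2 [(13,20) (23,13) (24,14) (24,24)]:
  edge (13,20)–(23,13): clear
  edge (23,13)–(24,14): clear
  edge (24,14)–(24,24): clear
  edge (24,24)–(13,20): clear
  midpoint (13,23/2) outside
  → clear
Obstacle 3 [(4,15) (11,13) (6,23)]:
  edge (4,15)–(11,13): clear
  edge (11,13)–(6,23): clear
  edge (6,23)–(4,15): clear
  midpoint (13,23/2) outside
  → clear
Obstacle 4 [(15,11) (23,1) (24,8)]:
  edge (15,11)–(23,1): clear
  edge (23,1)–(24,8): clear
  edge (24,8)–(15,11): clear
  midpoint (13,23/2) outside
  → clear

FREE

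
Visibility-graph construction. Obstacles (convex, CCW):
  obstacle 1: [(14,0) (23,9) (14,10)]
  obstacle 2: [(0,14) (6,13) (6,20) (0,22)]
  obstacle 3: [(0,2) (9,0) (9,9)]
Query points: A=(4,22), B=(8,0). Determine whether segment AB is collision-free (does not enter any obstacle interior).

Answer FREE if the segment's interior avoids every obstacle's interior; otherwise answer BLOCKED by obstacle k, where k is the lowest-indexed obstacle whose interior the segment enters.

BLOCKED by obstacle 2

Obstacle 1 [(14,0) (23,9) (14,10)]:
  edge (14,0)–(23,9): clear
  edge (23,9)–(14,10): clear
  edge (14,10)–(14,0): clear
  midpoint (6,11) outside
  → clear
Obstacle 2 [(0,14) (6,13) (6,20) (0,22)]:
  edge (0,14)–(6,13): crosses AB
  edge (6,13)–(6,20): clear
  edge (6,20)–(0,22): crosses AB
  edge (0,22)–(0,14): clear
  → BLOCKED
Obstacle 3 [(0,2) (9,0) (9,9)]:
  edge (0,2)–(9,0): crosses AB
  edge (9,0)–(9,9): clear
  edge (9,9)–(0,2): crosses AB
  → BLOCKED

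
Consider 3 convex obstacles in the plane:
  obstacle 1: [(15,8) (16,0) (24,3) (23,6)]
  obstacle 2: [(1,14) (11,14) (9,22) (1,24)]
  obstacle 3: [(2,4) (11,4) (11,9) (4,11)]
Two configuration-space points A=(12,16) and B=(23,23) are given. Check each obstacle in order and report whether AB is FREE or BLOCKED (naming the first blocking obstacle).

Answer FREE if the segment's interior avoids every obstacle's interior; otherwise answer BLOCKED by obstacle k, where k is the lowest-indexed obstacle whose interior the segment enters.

Obstacle 1 [(15,8) (16,0) (24,3) (23,6)]:
  edge (15,8)–(16,0): clear
  edge (16,0)–(24,3): clear
  edge (24,3)–(23,6): clear
  edge (23,6)–(15,8): clear
  midpoint (35/2,39/2) outside
  → clear
Obstacle 2 [(1,14) (11,14) (9,22) (1,24)]:
  edge (1,14)–(11,14): clear
  edge (11,14)–(9,22): clear
  edge (9,22)–(1,24): clear
  edge (1,24)–(1,14): clear
  midpoint (35/2,39/2) outside
  → clear
Obstacle 3 [(2,4) (11,4) (11,9) (4,11)]:
  edge (2,4)–(11,4): clear
  edge (11,4)–(11,9): clear
  edge (11,9)–(4,11): clear
  edge (4,11)–(2,4): clear
  midpoint (35/2,39/2) outside
  → clear

FREE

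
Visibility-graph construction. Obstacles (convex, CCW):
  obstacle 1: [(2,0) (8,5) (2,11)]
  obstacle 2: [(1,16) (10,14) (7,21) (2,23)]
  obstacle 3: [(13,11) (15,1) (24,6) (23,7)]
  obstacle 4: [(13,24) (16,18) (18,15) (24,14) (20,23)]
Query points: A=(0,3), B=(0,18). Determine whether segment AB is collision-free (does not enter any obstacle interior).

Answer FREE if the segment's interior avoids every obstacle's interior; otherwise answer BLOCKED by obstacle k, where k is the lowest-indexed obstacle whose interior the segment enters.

FREE

Obstacle 1 [(2,0) (8,5) (2,11)]:
  edge (2,0)–(8,5): clear
  edge (8,5)–(2,11): clear
  edge (2,11)–(2,0): clear
  midpoint (0,21/2) outside
  → clear
Obstacle 2 [(1,16) (10,14) (7,21) (2,23)]:
  edge (1,16)–(10,14): clear
  edge (10,14)–(7,21): clear
  edge (7,21)–(2,23): clear
  edge (2,23)–(1,16): clear
  midpoint (0,21/2) outside
  → clear
Obstacle 3 [(13,11) (15,1) (24,6) (23,7)]:
  edge (13,11)–(15,1): clear
  edge (15,1)–(24,6): clear
  edge (24,6)–(23,7): clear
  edge (23,7)–(13,11): clear
  midpoint (0,21/2) outside
  → clear
Obstacle 4 [(13,24) (16,18) (18,15) (24,14) (20,23)]:
  edge (13,24)–(16,18): clear
  edge (16,18)–(18,15): clear
  edge (18,15)–(24,14): clear
  edge (24,14)–(20,23): clear
  edge (20,23)–(13,24): clear
  midpoint (0,21/2) outside
  → clear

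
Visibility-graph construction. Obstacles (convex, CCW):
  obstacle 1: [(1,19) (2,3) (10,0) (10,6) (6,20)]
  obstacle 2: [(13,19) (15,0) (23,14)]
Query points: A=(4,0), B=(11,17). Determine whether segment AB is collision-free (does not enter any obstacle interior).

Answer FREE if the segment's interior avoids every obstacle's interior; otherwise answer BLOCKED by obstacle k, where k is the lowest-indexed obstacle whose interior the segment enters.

Obstacle 1 [(1,19) (2,3) (10,0) (10,6) (6,20)]:
  edge (1,19)–(2,3): clear
  edge (2,3)–(10,0): crosses AB
  edge (10,0)–(10,6): clear
  edge (10,6)–(6,20): crosses AB
  edge (6,20)–(1,19): clear
  → BLOCKED
Obstacle 2 [(13,19) (15,0) (23,14)]:
  edge (13,19)–(15,0): clear
  edge (15,0)–(23,14): clear
  edge (23,14)–(13,19): clear
  midpoint (15/2,17/2) outside
  → clear

BLOCKED by obstacle 1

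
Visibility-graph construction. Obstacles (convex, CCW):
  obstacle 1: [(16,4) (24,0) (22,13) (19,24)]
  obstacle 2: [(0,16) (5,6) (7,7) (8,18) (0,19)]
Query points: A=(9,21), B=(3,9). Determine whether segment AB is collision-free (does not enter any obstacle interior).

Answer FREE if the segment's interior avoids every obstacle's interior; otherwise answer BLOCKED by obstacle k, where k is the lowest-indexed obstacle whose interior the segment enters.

Obstacle 1 [(16,4) (24,0) (22,13) (19,24)]:
  edge (16,4)–(24,0): clear
  edge (24,0)–(22,13): clear
  edge (22,13)–(19,24): clear
  edge (19,24)–(16,4): clear
  midpoint (6,15) outside
  → clear
Obstacle 2 [(0,16) (5,6) (7,7) (8,18) (0,19)]:
  edge (0,16)–(5,6): crosses AB
  edge (5,6)–(7,7): clear
  edge (7,7)–(8,18): clear
  edge (8,18)–(0,19): crosses AB
  edge (0,19)–(0,16): clear
  → BLOCKED

BLOCKED by obstacle 2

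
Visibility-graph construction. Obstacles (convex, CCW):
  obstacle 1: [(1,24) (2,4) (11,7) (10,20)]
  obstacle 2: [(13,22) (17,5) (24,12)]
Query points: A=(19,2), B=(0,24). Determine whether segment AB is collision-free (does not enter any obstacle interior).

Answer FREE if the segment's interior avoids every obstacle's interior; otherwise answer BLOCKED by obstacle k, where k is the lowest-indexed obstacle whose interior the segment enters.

Obstacle 1 [(1,24) (2,4) (11,7) (10,20)]:
  edge (1,24)–(2,4): crosses AB
  edge (2,4)–(11,7): clear
  edge (11,7)–(10,20): crosses AB
  edge (10,20)–(1,24): clear
  → BLOCKED
Obstacle 2 [(13,22) (17,5) (24,12)]:
  edge (13,22)–(17,5): clear
  edge (17,5)–(24,12): clear
  edge (24,12)–(13,22): clear
  midpoint (19/2,13) outside
  → clear

BLOCKED by obstacle 1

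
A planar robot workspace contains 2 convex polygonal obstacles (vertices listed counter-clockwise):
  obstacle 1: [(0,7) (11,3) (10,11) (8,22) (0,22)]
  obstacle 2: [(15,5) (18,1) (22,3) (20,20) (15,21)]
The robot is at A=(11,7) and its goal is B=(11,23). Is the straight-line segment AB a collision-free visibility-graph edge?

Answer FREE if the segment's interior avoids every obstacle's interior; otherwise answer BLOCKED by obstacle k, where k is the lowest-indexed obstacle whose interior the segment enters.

FREE

Obstacle 1 [(0,7) (11,3) (10,11) (8,22) (0,22)]:
  edge (0,7)–(11,3): clear
  edge (11,3)–(10,11): clear
  edge (10,11)–(8,22): clear
  edge (8,22)–(0,22): clear
  edge (0,22)–(0,7): clear
  midpoint (11,15) outside
  → clear
Obstacle 2 [(15,5) (18,1) (22,3) (20,20) (15,21)]:
  edge (15,5)–(18,1): clear
  edge (18,1)–(22,3): clear
  edge (22,3)–(20,20): clear
  edge (20,20)–(15,21): clear
  edge (15,21)–(15,5): clear
  midpoint (11,15) outside
  → clear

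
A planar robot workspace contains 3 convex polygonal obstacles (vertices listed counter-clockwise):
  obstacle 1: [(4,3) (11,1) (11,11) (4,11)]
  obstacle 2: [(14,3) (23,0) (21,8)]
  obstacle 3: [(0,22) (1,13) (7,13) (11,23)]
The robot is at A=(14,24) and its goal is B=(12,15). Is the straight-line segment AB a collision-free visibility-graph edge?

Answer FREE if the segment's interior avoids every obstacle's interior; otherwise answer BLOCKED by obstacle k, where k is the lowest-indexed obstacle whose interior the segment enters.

Obstacle 1 [(4,3) (11,1) (11,11) (4,11)]:
  edge (4,3)–(11,1): clear
  edge (11,1)–(11,11): clear
  edge (11,11)–(4,11): clear
  edge (4,11)–(4,3): clear
  midpoint (13,39/2) outside
  → clear
Obstacle 2 [(14,3) (23,0) (21,8)]:
  edge (14,3)–(23,0): clear
  edge (23,0)–(21,8): clear
  edge (21,8)–(14,3): clear
  midpoint (13,39/2) outside
  → clear
Obstacle 3 [(0,22) (1,13) (7,13) (11,23)]:
  edge (0,22)–(1,13): clear
  edge (1,13)–(7,13): clear
  edge (7,13)–(11,23): clear
  edge (11,23)–(0,22): clear
  midpoint (13,39/2) outside
  → clear

FREE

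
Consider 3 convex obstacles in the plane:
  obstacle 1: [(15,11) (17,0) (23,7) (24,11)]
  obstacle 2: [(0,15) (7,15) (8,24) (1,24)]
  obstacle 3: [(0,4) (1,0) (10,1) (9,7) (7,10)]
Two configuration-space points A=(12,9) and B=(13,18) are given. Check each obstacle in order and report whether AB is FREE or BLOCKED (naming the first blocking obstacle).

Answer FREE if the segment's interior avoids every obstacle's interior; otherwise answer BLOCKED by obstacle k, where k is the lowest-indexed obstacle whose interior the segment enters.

Obstacle 1 [(15,11) (17,0) (23,7) (24,11)]:
  edge (15,11)–(17,0): clear
  edge (17,0)–(23,7): clear
  edge (23,7)–(24,11): clear
  edge (24,11)–(15,11): clear
  midpoint (25/2,27/2) outside
  → clear
Obstacle 2 [(0,15) (7,15) (8,24) (1,24)]:
  edge (0,15)–(7,15): clear
  edge (7,15)–(8,24): clear
  edge (8,24)–(1,24): clear
  edge (1,24)–(0,15): clear
  midpoint (25/2,27/2) outside
  → clear
Obstacle 3 [(0,4) (1,0) (10,1) (9,7) (7,10)]:
  edge (0,4)–(1,0): clear
  edge (1,0)–(10,1): clear
  edge (10,1)–(9,7): clear
  edge (9,7)–(7,10): clear
  edge (7,10)–(0,4): clear
  midpoint (25/2,27/2) outside
  → clear

FREE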